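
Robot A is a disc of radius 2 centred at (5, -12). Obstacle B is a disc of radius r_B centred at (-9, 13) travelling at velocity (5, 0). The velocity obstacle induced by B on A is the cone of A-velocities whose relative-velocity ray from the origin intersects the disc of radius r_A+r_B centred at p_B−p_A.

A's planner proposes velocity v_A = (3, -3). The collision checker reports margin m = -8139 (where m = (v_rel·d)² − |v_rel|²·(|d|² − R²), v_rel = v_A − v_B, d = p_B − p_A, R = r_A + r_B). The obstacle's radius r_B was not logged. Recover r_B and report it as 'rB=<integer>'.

m = -8139
d = (-14, 25);  v_rel = (-2, -3),  |v_rel|² = 13
v_rel×d = (-2)·(25) − (-3)·(-14) = -92
since m = R²·13 − (-92)²:  R² = (8464 + -8139) / 13 = 25
R = √25 = 5  ⇒  r_B = 5 − 2 = 3

rB=3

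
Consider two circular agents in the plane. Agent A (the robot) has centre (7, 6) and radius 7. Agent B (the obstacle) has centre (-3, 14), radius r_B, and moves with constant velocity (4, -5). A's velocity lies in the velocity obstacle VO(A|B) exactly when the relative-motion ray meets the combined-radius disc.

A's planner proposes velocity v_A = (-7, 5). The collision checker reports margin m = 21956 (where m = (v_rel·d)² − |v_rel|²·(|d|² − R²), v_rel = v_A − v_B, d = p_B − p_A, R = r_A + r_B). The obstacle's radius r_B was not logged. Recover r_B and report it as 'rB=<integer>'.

m = 21956
d = (-10, 8);  v_rel = (-11, 10),  |v_rel|² = 221
v_rel×d = (-11)·(8) − (10)·(-10) = 12
since m = R²·221 − 12²:  R² = (144 + 21956) / 221 = 100
R = √100 = 10  ⇒  r_B = 10 − 7 = 3

rB=3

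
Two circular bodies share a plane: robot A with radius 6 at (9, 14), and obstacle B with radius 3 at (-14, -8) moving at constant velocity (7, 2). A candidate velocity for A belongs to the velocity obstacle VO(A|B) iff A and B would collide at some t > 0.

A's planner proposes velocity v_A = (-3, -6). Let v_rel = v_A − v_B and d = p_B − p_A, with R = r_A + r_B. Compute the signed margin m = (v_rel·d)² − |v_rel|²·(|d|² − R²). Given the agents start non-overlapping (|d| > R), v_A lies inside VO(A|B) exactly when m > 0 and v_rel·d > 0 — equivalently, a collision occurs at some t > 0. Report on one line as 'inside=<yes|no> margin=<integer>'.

d = (-23, -22),  |d|² = 1013;  R = 6+3 = 9,  c = 1013−9² = 932
v_rel = (-10, -8),  |v_rel|² = 164;  v_rel·d = (-10)·(-23) + (-8)·(-22) = 406
164·t² − 812·t + 932 = 0  ⇒  m = 406² − 164·932 = 11988
m = 11988 > 0,  v_rel·d = 406 > 0  ⇒  inside

inside=yes margin=11988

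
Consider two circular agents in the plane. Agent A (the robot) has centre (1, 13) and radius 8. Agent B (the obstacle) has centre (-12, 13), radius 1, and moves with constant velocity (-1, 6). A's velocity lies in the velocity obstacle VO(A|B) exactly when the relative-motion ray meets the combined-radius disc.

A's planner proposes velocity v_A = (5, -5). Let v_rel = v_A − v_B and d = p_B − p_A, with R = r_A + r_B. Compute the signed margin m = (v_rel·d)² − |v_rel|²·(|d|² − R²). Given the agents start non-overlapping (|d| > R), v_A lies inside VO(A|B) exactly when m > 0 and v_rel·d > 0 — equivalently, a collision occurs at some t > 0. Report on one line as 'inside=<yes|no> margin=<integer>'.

d = (-13, 0),  |d|² = 169;  R = 8+1 = 9,  c = 169−9² = 88
v_rel = (6, -11),  |v_rel|² = 157;  v_rel·d = (6)·(-13) + (-11)·(0) = -78
157·t² + 156·t + 88 = 0  ⇒  m = (-78)² − 157·88 = -7732
m = -7732 < 0,  v_rel·d = -78 < 0  ⇒  outside

inside=no margin=-7732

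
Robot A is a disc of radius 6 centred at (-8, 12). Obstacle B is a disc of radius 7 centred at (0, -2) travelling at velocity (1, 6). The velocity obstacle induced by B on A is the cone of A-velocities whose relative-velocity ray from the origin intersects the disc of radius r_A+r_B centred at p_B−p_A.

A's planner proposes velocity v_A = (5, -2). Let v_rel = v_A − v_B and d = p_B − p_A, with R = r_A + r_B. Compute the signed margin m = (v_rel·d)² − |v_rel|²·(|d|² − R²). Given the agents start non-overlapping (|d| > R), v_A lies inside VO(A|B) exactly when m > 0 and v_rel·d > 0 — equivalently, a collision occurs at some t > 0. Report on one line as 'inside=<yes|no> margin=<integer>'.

d = (8, -14),  |d|² = 260;  R = 6+7 = 13,  c = 260−13² = 91
v_rel = (4, -8),  |v_rel|² = 80;  v_rel·d = (4)·(8) + (-8)·(-14) = 144
80·t² − 288·t + 91 = 0  ⇒  m = 144² − 80·91 = 13456
m = 13456 > 0,  v_rel·d = 144 > 0  ⇒  inside

inside=yes margin=13456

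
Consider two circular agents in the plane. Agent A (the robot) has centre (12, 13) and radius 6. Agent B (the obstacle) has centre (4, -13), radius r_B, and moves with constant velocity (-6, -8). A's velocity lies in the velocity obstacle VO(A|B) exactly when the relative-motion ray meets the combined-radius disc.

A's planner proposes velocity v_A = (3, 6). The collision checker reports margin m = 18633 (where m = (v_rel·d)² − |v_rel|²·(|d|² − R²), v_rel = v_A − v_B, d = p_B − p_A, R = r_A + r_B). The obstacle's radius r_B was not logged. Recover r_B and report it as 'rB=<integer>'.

m = 18633
d = (-8, -26);  v_rel = (9, 14),  |v_rel|² = 277
v_rel×d = (9)·(-26) − (14)·(-8) = -122
since m = R²·277 − (-122)²:  R² = (14884 + 18633) / 277 = 121
R = √121 = 11  ⇒  r_B = 11 − 6 = 5

rB=5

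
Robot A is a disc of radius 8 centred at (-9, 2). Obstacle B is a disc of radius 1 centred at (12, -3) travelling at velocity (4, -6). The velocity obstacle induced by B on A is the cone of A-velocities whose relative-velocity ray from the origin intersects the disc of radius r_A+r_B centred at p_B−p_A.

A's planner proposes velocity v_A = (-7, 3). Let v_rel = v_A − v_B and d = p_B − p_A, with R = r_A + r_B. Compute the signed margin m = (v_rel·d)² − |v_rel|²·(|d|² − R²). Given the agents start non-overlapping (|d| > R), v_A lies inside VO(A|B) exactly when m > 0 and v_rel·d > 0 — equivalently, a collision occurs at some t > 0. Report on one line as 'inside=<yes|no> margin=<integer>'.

d = (21, -5),  |d|² = 466;  R = 8+1 = 9,  c = 466−9² = 385
v_rel = (-11, 9),  |v_rel|² = 202;  v_rel·d = (-11)·(21) + (9)·(-5) = -276
202·t² + 552·t + 385 = 0  ⇒  m = (-276)² − 202·385 = -1594
m = -1594 < 0,  v_rel·d = -276 < 0  ⇒  outside

inside=no margin=-1594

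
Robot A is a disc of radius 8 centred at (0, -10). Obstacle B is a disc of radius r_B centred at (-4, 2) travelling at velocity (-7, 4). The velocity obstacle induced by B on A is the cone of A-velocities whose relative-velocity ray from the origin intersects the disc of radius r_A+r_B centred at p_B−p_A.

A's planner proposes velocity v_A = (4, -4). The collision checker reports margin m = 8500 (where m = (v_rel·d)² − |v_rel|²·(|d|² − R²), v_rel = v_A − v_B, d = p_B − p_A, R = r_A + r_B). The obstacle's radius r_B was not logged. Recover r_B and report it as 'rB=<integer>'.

m = 8500
d = (-4, 12);  v_rel = (11, -8),  |v_rel|² = 185
v_rel×d = (11)·(12) − (-8)·(-4) = 100
since m = R²·185 − 100²:  R² = (10000 + 8500) / 185 = 100
R = √100 = 10  ⇒  r_B = 10 − 8 = 2

rB=2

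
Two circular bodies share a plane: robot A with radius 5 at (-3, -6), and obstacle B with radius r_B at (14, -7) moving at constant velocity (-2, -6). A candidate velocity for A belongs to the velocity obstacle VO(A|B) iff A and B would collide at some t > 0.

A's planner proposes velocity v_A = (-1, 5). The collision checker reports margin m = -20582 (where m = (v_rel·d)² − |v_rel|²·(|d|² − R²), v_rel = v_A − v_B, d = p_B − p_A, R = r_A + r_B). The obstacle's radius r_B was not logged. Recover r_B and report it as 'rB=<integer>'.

m = -20582
d = (17, -1);  v_rel = (1, 11),  |v_rel|² = 122
v_rel×d = (1)·(-1) − (11)·(17) = -188
since m = R²·122 − (-188)²:  R² = (35344 + -20582) / 122 = 121
R = √121 = 11  ⇒  r_B = 11 − 5 = 6

rB=6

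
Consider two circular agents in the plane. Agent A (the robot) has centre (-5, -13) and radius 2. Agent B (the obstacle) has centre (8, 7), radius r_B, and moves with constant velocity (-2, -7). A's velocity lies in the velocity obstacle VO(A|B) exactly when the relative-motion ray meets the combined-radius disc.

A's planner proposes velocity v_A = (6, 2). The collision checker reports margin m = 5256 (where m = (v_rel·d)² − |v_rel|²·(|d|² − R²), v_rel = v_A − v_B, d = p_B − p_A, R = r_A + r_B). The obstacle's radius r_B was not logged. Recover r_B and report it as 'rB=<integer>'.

m = 5256
d = (13, 20);  v_rel = (8, 9),  |v_rel|² = 145
v_rel×d = (8)·(20) − (9)·(13) = 43
since m = R²·145 − 43²:  R² = (1849 + 5256) / 145 = 49
R = √49 = 7  ⇒  r_B = 7 − 2 = 5

rB=5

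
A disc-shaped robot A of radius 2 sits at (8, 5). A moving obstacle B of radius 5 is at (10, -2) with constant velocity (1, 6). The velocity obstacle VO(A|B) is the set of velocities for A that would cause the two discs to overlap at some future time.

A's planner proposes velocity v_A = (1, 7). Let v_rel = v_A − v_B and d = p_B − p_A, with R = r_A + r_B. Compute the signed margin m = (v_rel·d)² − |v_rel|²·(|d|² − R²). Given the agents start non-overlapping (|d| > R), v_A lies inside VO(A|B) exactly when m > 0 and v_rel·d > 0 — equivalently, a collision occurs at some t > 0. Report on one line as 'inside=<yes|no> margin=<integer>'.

d = (2, -7),  |d|² = 53;  R = 2+5 = 7,  c = 53−7² = 4
v_rel = (0, 1),  |v_rel|² = 1;  v_rel·d = (0)·(2) + (1)·(-7) = -7
1·t² + 14·t + 4 = 0  ⇒  m = (-7)² − 1·4 = 45
m = 45 > 0,  v_rel·d = -7 < 0  ⇒  outside

inside=no margin=45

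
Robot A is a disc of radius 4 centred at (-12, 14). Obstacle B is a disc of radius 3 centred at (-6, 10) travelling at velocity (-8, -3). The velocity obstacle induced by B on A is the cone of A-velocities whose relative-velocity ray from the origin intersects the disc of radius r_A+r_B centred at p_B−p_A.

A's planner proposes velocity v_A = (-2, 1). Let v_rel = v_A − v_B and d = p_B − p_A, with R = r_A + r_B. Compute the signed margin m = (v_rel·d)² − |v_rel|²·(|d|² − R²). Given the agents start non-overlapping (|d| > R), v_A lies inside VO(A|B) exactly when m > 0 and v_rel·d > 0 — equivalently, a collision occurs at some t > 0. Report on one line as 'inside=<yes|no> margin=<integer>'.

d = (6, -4),  |d|² = 52;  R = 4+3 = 7,  c = 52−7² = 3
v_rel = (6, 4),  |v_rel|² = 52;  v_rel·d = (6)·(6) + (4)·(-4) = 20
52·t² − 40·t + 3 = 0  ⇒  m = 20² − 52·3 = 244
m = 244 > 0,  v_rel·d = 20 > 0  ⇒  inside

inside=yes margin=244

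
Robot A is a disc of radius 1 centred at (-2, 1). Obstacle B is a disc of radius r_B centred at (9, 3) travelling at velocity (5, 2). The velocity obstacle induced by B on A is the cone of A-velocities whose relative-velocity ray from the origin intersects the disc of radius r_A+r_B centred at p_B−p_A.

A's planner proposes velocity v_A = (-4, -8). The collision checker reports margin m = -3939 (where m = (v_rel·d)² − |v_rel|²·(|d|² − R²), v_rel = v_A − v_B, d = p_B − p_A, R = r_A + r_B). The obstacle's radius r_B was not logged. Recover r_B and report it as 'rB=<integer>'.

m = -3939
d = (11, 2);  v_rel = (-9, -10),  |v_rel|² = 181
v_rel×d = (-9)·(2) − (-10)·(11) = 92
since m = R²·181 − 92²:  R² = (8464 + -3939) / 181 = 25
R = √25 = 5  ⇒  r_B = 5 − 1 = 4

rB=4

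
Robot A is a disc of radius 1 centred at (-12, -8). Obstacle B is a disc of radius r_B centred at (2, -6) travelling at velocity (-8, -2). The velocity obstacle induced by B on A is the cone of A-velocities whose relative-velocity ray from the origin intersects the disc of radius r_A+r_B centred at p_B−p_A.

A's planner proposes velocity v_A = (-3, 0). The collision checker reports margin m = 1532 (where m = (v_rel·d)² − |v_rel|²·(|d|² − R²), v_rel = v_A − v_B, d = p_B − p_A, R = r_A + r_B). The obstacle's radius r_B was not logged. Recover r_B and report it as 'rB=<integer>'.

m = 1532
d = (14, 2);  v_rel = (5, 2),  |v_rel|² = 29
v_rel×d = (5)·(2) − (2)·(14) = -18
since m = R²·29 − (-18)²:  R² = (324 + 1532) / 29 = 64
R = √64 = 8  ⇒  r_B = 8 − 1 = 7

rB=7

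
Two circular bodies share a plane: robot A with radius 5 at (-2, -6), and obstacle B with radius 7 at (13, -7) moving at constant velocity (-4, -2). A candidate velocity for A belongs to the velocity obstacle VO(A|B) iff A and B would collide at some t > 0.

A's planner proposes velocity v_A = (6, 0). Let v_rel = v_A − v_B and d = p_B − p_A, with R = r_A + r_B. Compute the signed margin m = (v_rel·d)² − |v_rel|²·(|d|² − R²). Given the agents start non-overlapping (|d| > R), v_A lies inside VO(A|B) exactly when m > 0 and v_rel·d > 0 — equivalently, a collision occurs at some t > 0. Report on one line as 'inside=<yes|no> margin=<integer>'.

d = (15, -1),  |d|² = 226;  R = 5+7 = 12,  c = 226−12² = 82
v_rel = (10, 2),  |v_rel|² = 104;  v_rel·d = (10)·(15) + (2)·(-1) = 148
104·t² − 296·t + 82 = 0  ⇒  m = 148² − 104·82 = 13376
m = 13376 > 0,  v_rel·d = 148 > 0  ⇒  inside

inside=yes margin=13376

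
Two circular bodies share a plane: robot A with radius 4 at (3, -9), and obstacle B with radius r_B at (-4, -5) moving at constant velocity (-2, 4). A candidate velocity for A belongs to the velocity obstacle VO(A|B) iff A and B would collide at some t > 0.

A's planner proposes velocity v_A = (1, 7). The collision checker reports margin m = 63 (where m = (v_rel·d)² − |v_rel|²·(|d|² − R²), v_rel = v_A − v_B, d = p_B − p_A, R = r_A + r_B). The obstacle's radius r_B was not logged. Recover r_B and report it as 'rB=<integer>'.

m = 63
d = (-7, 4);  v_rel = (3, 3),  |v_rel|² = 18
v_rel×d = (3)·(4) − (3)·(-7) = 33
since m = R²·18 − 33²:  R² = (1089 + 63) / 18 = 64
R = √64 = 8  ⇒  r_B = 8 − 4 = 4

rB=4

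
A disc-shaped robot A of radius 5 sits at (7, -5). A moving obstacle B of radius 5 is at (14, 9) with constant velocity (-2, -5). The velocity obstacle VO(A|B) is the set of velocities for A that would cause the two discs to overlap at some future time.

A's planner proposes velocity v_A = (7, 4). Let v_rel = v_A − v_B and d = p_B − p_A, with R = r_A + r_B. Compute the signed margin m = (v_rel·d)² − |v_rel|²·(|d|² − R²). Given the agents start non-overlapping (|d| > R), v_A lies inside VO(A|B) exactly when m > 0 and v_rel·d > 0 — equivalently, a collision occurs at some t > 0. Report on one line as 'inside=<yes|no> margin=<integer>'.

d = (7, 14),  |d|² = 245;  R = 5+5 = 10,  c = 245−10² = 145
v_rel = (9, 9),  |v_rel|² = 162;  v_rel·d = (9)·(7) + (9)·(14) = 189
162·t² − 378·t + 145 = 0  ⇒  m = 189² − 162·145 = 12231
m = 12231 > 0,  v_rel·d = 189 > 0  ⇒  inside

inside=yes margin=12231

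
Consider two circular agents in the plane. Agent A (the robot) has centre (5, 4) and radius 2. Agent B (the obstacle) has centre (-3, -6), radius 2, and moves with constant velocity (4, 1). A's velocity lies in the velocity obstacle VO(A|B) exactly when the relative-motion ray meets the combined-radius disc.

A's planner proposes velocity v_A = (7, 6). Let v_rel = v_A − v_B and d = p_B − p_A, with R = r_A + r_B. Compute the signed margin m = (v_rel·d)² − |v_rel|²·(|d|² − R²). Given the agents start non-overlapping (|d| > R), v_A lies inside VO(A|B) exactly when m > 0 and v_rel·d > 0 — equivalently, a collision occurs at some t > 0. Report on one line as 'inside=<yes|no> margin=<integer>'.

d = (-8, -10),  |d|² = 164;  R = 2+2 = 4,  c = 164−4² = 148
v_rel = (3, 5),  |v_rel|² = 34;  v_rel·d = (3)·(-8) + (5)·(-10) = -74
34·t² + 148·t + 148 = 0  ⇒  m = (-74)² − 34·148 = 444
m = 444 > 0,  v_rel·d = -74 < 0  ⇒  outside

inside=no margin=444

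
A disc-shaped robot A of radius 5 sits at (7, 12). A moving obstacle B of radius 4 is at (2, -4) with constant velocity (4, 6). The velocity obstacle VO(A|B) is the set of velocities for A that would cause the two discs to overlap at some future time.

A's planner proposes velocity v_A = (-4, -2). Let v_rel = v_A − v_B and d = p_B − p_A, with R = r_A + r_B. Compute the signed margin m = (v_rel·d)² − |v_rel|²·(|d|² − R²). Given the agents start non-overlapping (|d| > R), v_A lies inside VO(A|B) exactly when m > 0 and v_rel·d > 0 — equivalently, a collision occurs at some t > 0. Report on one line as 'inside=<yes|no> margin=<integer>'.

d = (-5, -16),  |d|² = 281;  R = 5+4 = 9,  c = 281−9² = 200
v_rel = (-8, -8),  |v_rel|² = 128;  v_rel·d = (-8)·(-5) + (-8)·(-16) = 168
128·t² − 336·t + 200 = 0  ⇒  m = 168² − 128·200 = 2624
m = 2624 > 0,  v_rel·d = 168 > 0  ⇒  inside

inside=yes margin=2624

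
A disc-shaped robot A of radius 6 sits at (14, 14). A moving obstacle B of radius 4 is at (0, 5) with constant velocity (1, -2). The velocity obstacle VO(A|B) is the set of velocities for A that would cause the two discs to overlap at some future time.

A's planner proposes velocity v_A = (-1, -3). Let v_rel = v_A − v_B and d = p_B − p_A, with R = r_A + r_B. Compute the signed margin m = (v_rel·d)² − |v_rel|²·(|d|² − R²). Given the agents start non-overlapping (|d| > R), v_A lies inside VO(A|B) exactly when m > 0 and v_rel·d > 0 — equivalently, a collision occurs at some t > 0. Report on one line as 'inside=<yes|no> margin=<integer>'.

d = (-14, -9),  |d|² = 277;  R = 6+4 = 10,  c = 277−10² = 177
v_rel = (-2, -1),  |v_rel|² = 5;  v_rel·d = (-2)·(-14) + (-1)·(-9) = 37
5·t² − 74·t + 177 = 0  ⇒  m = 37² − 5·177 = 484
m = 484 > 0,  v_rel·d = 37 > 0  ⇒  inside

inside=yes margin=484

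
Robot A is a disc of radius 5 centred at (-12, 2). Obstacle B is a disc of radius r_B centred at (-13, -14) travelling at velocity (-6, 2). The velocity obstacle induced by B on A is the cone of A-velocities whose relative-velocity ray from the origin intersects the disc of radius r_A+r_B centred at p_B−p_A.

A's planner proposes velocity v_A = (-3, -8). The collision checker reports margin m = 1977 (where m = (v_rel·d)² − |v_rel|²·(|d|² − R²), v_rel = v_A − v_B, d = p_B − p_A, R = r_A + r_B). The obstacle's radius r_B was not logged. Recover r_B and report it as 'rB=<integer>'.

m = 1977
d = (-1, -16);  v_rel = (3, -10),  |v_rel|² = 109
v_rel×d = (3)·(-16) − (-10)·(-1) = -58
since m = R²·109 − (-58)²:  R² = (3364 + 1977) / 109 = 49
R = √49 = 7  ⇒  r_B = 7 − 5 = 2

rB=2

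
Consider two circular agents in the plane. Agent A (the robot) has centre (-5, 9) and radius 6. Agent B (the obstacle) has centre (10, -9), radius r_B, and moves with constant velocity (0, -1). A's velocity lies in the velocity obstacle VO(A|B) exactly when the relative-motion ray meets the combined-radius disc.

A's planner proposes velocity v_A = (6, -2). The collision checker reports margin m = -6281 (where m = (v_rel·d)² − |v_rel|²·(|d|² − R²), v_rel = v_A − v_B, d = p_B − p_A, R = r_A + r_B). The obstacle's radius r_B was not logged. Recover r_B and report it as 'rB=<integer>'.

m = -6281
d = (15, -18);  v_rel = (6, -1),  |v_rel|² = 37
v_rel×d = (6)·(-18) − (-1)·(15) = -93
since m = R²·37 − (-93)²:  R² = (8649 + -6281) / 37 = 64
R = √64 = 8  ⇒  r_B = 8 − 6 = 2

rB=2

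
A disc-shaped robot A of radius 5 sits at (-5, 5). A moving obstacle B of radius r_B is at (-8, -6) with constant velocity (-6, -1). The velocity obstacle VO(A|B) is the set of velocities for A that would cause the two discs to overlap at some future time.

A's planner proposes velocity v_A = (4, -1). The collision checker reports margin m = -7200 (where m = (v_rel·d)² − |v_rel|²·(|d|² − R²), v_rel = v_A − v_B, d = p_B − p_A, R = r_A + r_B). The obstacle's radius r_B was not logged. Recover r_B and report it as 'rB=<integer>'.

m = -7200
d = (-3, -11);  v_rel = (10, 0),  |v_rel|² = 100
v_rel×d = (10)·(-11) − (0)·(-3) = -110
since m = R²·100 − (-110)²:  R² = (12100 + -7200) / 100 = 49
R = √49 = 7  ⇒  r_B = 7 − 5 = 2

rB=2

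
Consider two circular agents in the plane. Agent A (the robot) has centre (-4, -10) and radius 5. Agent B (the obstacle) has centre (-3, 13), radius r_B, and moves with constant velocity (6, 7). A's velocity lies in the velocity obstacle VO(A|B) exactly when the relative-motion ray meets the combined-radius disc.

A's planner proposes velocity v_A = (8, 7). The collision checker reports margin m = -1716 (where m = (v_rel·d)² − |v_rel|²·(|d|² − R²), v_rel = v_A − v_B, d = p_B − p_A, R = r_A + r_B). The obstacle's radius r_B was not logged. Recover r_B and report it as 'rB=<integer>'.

m = -1716
d = (1, 23);  v_rel = (2, 0),  |v_rel|² = 4
v_rel×d = (2)·(23) − (0)·(1) = 46
since m = R²·4 − 46²:  R² = (2116 + -1716) / 4 = 100
R = √100 = 10  ⇒  r_B = 10 − 5 = 5

rB=5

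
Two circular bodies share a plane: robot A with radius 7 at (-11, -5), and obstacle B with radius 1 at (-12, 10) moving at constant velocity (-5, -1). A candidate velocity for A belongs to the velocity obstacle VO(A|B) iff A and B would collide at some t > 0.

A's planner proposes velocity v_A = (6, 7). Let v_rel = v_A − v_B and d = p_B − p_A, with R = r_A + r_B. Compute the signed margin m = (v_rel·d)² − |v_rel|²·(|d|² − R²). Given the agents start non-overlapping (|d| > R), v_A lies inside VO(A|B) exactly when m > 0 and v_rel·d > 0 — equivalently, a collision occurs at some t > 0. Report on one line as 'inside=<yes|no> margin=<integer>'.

d = (-1, 15),  |d|² = 226;  R = 7+1 = 8,  c = 226−8² = 162
v_rel = (11, 8),  |v_rel|² = 185;  v_rel·d = (11)·(-1) + (8)·(15) = 109
185·t² − 218·t + 162 = 0  ⇒  m = 109² − 185·162 = -18089
m = -18089 < 0,  v_rel·d = 109 > 0  ⇒  outside

inside=no margin=-18089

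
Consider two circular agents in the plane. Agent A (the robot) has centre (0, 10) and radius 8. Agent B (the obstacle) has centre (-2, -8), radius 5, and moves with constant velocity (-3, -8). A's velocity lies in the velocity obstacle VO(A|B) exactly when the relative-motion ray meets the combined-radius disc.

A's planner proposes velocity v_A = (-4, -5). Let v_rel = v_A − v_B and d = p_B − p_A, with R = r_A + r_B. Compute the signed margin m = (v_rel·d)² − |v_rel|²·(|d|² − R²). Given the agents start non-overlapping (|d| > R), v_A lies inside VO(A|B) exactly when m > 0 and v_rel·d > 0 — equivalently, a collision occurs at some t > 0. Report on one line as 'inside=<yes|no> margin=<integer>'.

d = (-2, -18),  |d|² = 328;  R = 8+5 = 13,  c = 328−13² = 159
v_rel = (-1, 3),  |v_rel|² = 10;  v_rel·d = (-1)·(-2) + (3)·(-18) = -52
10·t² + 104·t + 159 = 0  ⇒  m = (-52)² − 10·159 = 1114
m = 1114 > 0,  v_rel·d = -52 < 0  ⇒  outside

inside=no margin=1114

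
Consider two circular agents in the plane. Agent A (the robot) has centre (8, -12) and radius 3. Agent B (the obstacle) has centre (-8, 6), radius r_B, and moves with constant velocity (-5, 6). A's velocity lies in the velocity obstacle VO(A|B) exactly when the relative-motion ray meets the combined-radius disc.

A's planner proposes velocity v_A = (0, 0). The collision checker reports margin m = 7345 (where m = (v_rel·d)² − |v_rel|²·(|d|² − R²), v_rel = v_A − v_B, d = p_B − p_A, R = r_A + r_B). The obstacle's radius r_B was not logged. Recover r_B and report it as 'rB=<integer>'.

m = 7345
d = (-16, 18);  v_rel = (5, -6),  |v_rel|² = 61
v_rel×d = (5)·(18) − (-6)·(-16) = -6
since m = R²·61 − (-6)²:  R² = (36 + 7345) / 61 = 121
R = √121 = 11  ⇒  r_B = 11 − 3 = 8

rB=8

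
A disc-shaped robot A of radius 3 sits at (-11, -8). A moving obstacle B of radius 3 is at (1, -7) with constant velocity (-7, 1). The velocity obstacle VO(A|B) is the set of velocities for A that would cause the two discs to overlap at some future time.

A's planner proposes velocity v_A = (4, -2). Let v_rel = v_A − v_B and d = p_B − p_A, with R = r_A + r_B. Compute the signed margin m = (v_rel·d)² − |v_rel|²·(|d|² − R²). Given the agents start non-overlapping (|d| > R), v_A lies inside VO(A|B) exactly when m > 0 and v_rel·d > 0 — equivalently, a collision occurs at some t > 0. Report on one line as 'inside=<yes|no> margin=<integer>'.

d = (12, 1),  |d|² = 145;  R = 3+3 = 6,  c = 145−6² = 109
v_rel = (11, -3),  |v_rel|² = 130;  v_rel·d = (11)·(12) + (-3)·(1) = 129
130·t² − 258·t + 109 = 0  ⇒  m = 129² − 130·109 = 2471
m = 2471 > 0,  v_rel·d = 129 > 0  ⇒  inside

inside=yes margin=2471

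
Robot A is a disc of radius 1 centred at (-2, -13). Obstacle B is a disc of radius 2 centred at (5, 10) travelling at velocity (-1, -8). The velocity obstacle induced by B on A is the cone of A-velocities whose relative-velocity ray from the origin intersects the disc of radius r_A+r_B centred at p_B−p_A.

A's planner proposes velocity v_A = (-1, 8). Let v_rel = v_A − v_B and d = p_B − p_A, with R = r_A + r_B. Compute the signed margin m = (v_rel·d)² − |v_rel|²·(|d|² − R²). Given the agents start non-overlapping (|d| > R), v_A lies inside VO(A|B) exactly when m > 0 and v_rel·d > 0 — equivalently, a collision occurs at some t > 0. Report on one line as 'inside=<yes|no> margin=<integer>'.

d = (7, 23),  |d|² = 578;  R = 1+2 = 3,  c = 578−3² = 569
v_rel = (0, 16),  |v_rel|² = 256;  v_rel·d = (0)·(7) + (16)·(23) = 368
256·t² − 736·t + 569 = 0  ⇒  m = 368² − 256·569 = -10240
m = -10240 < 0,  v_rel·d = 368 > 0  ⇒  outside

inside=no margin=-10240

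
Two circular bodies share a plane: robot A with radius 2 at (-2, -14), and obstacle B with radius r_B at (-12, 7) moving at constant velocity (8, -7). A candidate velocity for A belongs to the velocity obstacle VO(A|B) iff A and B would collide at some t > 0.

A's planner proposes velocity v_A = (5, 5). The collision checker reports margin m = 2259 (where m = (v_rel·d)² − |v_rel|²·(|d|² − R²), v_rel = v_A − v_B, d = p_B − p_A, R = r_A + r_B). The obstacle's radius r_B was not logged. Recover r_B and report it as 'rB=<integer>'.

m = 2259
d = (-10, 21);  v_rel = (-3, 12),  |v_rel|² = 153
v_rel×d = (-3)·(21) − (12)·(-10) = 57
since m = R²·153 − 57²:  R² = (3249 + 2259) / 153 = 36
R = √36 = 6  ⇒  r_B = 6 − 2 = 4

rB=4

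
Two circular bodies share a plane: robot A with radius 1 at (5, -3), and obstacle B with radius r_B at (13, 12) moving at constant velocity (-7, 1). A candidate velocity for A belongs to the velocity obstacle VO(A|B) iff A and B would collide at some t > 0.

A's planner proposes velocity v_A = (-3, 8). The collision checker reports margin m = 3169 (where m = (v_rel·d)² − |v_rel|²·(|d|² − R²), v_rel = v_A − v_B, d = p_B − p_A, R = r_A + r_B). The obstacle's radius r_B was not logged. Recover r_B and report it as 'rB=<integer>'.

m = 3169
d = (8, 15);  v_rel = (4, 7),  |v_rel|² = 65
v_rel×d = (4)·(15) − (7)·(8) = 4
since m = R²·65 − 4²:  R² = (16 + 3169) / 65 = 49
R = √49 = 7  ⇒  r_B = 7 − 1 = 6

rB=6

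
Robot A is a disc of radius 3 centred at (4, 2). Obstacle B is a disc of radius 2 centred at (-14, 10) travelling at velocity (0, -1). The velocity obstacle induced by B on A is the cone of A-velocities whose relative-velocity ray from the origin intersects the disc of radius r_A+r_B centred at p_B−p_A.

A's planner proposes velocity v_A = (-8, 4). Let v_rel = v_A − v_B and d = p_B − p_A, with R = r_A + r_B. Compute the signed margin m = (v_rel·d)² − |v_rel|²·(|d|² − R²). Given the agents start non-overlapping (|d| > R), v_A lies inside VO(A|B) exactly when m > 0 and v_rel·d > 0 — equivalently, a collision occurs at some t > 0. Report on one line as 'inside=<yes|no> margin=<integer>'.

d = (-18, 8),  |d|² = 388;  R = 3+2 = 5,  c = 388−5² = 363
v_rel = (-8, 5),  |v_rel|² = 89;  v_rel·d = (-8)·(-18) + (5)·(8) = 184
89·t² − 368·t + 363 = 0  ⇒  m = 184² − 89·363 = 1549
m = 1549 > 0,  v_rel·d = 184 > 0  ⇒  inside

inside=yes margin=1549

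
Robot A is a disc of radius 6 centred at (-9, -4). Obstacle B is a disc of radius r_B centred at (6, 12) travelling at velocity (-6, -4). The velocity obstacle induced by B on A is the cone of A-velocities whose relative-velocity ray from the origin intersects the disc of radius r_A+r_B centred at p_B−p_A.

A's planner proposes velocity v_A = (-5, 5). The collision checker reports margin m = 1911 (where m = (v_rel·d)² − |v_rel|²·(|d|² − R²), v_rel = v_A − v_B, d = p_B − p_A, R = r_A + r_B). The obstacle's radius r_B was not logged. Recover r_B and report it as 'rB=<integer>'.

m = 1911
d = (15, 16);  v_rel = (1, 9),  |v_rel|² = 82
v_rel×d = (1)·(16) − (9)·(15) = -119
since m = R²·82 − (-119)²:  R² = (14161 + 1911) / 82 = 196
R = √196 = 14  ⇒  r_B = 14 − 6 = 8

rB=8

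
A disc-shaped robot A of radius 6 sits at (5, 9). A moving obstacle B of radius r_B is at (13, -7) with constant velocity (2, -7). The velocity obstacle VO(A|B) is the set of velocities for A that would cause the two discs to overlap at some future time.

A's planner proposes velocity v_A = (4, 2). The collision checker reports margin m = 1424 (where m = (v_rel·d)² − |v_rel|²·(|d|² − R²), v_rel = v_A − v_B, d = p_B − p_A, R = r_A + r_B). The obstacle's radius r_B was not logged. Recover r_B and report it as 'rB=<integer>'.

m = 1424
d = (8, -16);  v_rel = (2, 9),  |v_rel|² = 85
v_rel×d = (2)·(-16) − (9)·(8) = -104
since m = R²·85 − (-104)²:  R² = (10816 + 1424) / 85 = 144
R = √144 = 12  ⇒  r_B = 12 − 6 = 6

rB=6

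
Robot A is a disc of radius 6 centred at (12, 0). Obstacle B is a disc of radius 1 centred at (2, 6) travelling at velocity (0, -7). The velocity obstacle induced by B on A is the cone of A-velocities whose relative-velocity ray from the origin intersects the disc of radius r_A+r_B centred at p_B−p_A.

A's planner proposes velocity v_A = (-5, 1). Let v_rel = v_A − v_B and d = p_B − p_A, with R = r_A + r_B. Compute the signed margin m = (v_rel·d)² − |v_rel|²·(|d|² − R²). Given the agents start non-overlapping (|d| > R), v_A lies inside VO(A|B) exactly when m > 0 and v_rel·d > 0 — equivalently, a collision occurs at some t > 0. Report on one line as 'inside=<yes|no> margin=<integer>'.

d = (-10, 6),  |d|² = 136;  R = 6+1 = 7,  c = 136−7² = 87
v_rel = (-5, 8),  |v_rel|² = 89;  v_rel·d = (-5)·(-10) + (8)·(6) = 98
89·t² − 196·t + 87 = 0  ⇒  m = 98² − 89·87 = 1861
m = 1861 > 0,  v_rel·d = 98 > 0  ⇒  inside

inside=yes margin=1861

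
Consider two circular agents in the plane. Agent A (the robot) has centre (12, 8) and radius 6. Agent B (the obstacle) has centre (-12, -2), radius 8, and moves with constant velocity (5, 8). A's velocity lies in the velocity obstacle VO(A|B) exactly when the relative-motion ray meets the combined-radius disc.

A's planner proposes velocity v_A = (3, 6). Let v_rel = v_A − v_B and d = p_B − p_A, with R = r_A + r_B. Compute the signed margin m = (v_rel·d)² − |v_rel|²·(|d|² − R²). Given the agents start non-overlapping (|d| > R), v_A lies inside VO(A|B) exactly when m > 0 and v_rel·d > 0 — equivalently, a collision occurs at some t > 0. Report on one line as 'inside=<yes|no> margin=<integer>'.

d = (-24, -10),  |d|² = 676;  R = 6+8 = 14,  c = 676−14² = 480
v_rel = (-2, -2),  |v_rel|² = 8;  v_rel·d = (-2)·(-24) + (-2)·(-10) = 68
8·t² − 136·t + 480 = 0  ⇒  m = 68² − 8·480 = 784
m = 784 > 0,  v_rel·d = 68 > 0  ⇒  inside

inside=yes margin=784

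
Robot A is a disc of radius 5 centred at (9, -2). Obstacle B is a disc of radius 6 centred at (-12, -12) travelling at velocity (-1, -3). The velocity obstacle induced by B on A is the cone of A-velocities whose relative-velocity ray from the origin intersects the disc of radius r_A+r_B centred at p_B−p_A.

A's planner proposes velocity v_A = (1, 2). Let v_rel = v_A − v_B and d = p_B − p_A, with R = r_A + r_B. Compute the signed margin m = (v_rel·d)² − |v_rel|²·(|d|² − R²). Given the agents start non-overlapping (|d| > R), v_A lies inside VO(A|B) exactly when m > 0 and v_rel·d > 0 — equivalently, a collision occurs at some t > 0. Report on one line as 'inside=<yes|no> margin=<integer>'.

d = (-21, -10),  |d|² = 541;  R = 5+6 = 11,  c = 541−11² = 420
v_rel = (2, 5),  |v_rel|² = 29;  v_rel·d = (2)·(-21) + (5)·(-10) = -92
29·t² + 184·t + 420 = 0  ⇒  m = (-92)² − 29·420 = -3716
m = -3716 < 0,  v_rel·d = -92 < 0  ⇒  outside

inside=no margin=-3716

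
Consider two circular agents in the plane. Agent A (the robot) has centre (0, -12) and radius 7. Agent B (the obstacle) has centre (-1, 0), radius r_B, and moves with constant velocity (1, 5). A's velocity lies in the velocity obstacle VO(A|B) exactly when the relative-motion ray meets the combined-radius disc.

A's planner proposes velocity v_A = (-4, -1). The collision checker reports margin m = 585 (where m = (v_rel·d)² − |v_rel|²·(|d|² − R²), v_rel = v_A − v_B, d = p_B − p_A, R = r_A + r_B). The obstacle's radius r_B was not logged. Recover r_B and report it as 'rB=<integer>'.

m = 585
d = (-1, 12);  v_rel = (-5, -6),  |v_rel|² = 61
v_rel×d = (-5)·(12) − (-6)·(-1) = -66
since m = R²·61 − (-66)²:  R² = (4356 + 585) / 61 = 81
R = √81 = 9  ⇒  r_B = 9 − 7 = 2

rB=2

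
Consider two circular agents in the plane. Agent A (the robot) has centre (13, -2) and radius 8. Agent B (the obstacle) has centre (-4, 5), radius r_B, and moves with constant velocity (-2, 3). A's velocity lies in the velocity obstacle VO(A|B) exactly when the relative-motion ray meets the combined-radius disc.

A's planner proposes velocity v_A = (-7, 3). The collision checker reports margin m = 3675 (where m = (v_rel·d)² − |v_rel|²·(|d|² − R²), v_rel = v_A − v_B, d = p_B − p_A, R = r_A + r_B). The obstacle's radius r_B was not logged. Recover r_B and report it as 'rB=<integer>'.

m = 3675
d = (-17, 7);  v_rel = (-5, 0),  |v_rel|² = 25
v_rel×d = (-5)·(7) − (0)·(-17) = -35
since m = R²·25 − (-35)²:  R² = (1225 + 3675) / 25 = 196
R = √196 = 14  ⇒  r_B = 14 − 8 = 6

rB=6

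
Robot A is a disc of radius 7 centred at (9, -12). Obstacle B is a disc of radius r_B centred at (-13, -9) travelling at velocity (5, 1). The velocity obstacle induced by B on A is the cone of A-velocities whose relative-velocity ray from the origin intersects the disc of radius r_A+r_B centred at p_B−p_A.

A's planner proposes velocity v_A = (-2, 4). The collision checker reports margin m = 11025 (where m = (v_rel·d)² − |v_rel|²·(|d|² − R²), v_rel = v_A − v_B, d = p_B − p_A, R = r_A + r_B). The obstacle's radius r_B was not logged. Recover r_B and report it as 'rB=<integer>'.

m = 11025
d = (-22, 3);  v_rel = (-7, 3),  |v_rel|² = 58
v_rel×d = (-7)·(3) − (3)·(-22) = 45
since m = R²·58 − 45²:  R² = (2025 + 11025) / 58 = 225
R = √225 = 15  ⇒  r_B = 15 − 7 = 8

rB=8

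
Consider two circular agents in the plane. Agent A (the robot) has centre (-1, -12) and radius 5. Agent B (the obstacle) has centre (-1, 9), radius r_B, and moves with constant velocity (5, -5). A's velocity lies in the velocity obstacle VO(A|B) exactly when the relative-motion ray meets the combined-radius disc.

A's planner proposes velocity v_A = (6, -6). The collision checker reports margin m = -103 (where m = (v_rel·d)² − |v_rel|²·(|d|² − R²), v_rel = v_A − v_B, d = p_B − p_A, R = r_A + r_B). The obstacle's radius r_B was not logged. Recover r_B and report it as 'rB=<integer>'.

m = -103
d = (0, 21);  v_rel = (1, -1),  |v_rel|² = 2
v_rel×d = (1)·(21) − (-1)·(0) = 21
since m = R²·2 − 21²:  R² = (441 + -103) / 2 = 169
R = √169 = 13  ⇒  r_B = 13 − 5 = 8

rB=8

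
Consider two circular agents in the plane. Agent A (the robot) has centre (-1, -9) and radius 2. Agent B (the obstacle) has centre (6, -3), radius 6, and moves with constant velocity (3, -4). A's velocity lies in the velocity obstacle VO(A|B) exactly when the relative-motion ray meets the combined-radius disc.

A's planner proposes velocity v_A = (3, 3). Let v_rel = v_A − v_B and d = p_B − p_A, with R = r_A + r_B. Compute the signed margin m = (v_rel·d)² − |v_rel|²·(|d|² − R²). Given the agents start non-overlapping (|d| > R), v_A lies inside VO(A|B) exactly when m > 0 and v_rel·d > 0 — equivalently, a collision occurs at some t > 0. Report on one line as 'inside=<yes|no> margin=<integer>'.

d = (7, 6),  |d|² = 85;  R = 2+6 = 8,  c = 85−8² = 21
v_rel = (0, 7),  |v_rel|² = 49;  v_rel·d = (0)·(7) + (7)·(6) = 42
49·t² − 84·t + 21 = 0  ⇒  m = 42² − 49·21 = 735
m = 735 > 0,  v_rel·d = 42 > 0  ⇒  inside

inside=yes margin=735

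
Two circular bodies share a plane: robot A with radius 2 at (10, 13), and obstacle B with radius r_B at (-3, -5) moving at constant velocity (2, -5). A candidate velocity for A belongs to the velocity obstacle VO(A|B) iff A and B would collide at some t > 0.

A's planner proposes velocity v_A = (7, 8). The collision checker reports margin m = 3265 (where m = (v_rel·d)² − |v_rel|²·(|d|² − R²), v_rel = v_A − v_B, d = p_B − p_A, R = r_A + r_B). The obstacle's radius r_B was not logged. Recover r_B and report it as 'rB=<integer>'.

m = 3265
d = (-13, -18);  v_rel = (5, 13),  |v_rel|² = 194
v_rel×d = (5)·(-18) − (13)·(-13) = 79
since m = R²·194 − 79²:  R² = (6241 + 3265) / 194 = 49
R = √49 = 7  ⇒  r_B = 7 − 2 = 5

rB=5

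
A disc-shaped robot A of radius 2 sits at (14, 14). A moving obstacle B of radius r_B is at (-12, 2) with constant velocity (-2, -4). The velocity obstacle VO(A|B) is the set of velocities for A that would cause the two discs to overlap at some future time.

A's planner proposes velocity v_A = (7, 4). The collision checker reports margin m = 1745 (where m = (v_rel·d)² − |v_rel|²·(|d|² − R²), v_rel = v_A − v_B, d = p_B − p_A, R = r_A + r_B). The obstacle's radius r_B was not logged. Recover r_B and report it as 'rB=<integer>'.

m = 1745
d = (-26, -12);  v_rel = (9, 8),  |v_rel|² = 145
v_rel×d = (9)·(-12) − (8)·(-26) = 100
since m = R²·145 − 100²:  R² = (10000 + 1745) / 145 = 81
R = √81 = 9  ⇒  r_B = 9 − 2 = 7

rB=7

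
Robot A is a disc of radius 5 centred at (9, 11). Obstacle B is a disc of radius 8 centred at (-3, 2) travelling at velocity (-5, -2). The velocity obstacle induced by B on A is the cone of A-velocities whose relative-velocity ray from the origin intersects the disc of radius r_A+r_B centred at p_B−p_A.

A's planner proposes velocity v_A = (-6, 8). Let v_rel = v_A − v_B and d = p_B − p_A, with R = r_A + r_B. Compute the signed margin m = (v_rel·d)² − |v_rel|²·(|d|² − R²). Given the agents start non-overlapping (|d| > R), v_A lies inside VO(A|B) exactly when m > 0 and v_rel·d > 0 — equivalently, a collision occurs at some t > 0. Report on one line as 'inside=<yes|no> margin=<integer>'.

d = (-12, -9),  |d|² = 225;  R = 5+8 = 13,  c = 225−13² = 56
v_rel = (-1, 10),  |v_rel|² = 101;  v_rel·d = (-1)·(-12) + (10)·(-9) = -78
101·t² + 156·t + 56 = 0  ⇒  m = (-78)² − 101·56 = 428
m = 428 > 0,  v_rel·d = -78 < 0  ⇒  outside

inside=no margin=428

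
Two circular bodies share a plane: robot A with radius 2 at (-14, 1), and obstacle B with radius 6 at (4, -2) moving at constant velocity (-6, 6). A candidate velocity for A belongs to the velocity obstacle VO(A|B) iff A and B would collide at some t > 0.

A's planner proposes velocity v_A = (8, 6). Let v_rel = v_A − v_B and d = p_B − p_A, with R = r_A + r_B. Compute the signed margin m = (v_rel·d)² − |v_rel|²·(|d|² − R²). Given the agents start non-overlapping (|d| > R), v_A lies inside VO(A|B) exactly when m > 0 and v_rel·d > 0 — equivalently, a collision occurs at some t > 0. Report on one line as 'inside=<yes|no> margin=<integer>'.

d = (18, -3),  |d|² = 333;  R = 2+6 = 8,  c = 333−8² = 269
v_rel = (14, 0),  |v_rel|² = 196;  v_rel·d = (14)·(18) + (0)·(-3) = 252
196·t² − 504·t + 269 = 0  ⇒  m = 252² − 196·269 = 10780
m = 10780 > 0,  v_rel·d = 252 > 0  ⇒  inside

inside=yes margin=10780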